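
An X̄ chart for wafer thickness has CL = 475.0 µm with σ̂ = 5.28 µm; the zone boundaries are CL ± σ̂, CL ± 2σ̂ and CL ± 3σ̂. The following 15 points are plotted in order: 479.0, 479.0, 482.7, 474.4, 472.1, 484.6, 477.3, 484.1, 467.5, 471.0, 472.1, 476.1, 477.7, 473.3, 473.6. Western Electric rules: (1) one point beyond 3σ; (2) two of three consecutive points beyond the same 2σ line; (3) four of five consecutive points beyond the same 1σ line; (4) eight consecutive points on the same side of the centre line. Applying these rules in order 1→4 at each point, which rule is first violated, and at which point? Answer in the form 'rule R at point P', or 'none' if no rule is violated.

Zone of each point (C = within 1σ̂, B = 1σ̂–2σ̂, A = 2σ̂–3σ̂, * = beyond 3σ̂; sign = side of CL): 1:+C, 2:+C, 3:+B, 4:-C, 5:-C, 6:+B, 7:+C, 8:+B, 9:-B, 10:-C, 11:-C, 12:+C, 13:+C, 14:-C, 15:-C
No rule fires across all 15 points.

none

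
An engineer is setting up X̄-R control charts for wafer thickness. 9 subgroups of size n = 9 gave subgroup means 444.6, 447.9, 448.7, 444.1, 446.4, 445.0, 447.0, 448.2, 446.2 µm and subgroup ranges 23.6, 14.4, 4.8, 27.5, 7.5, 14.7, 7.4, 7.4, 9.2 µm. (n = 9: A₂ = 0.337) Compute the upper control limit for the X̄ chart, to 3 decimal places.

450.818

X̄̄ = (444.6 + 447.9 + 448.7 + 444.1 + 446.4 + 445.0 + 447.0 + 448.2 + 446.2) / 9 = 4018.1000 / 9 = 446.4556
R̄ = (23.6 + 14.4 + 4.8 + 27.5 + 7.5 + 14.7 + 7.4 + 7.4 + 9.2) / 9 = 116.5000 / 9 = 12.9444
UCL = X̄̄ + A₂·R̄ = 446.4556 + 0.337 × 12.9444 = 450.8178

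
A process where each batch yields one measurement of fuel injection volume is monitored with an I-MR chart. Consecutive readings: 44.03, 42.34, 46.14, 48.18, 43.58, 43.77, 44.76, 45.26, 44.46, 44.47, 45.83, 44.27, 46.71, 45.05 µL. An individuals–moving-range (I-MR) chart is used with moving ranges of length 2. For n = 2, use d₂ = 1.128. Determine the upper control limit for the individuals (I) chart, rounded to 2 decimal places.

49.35

X̄ = (44.03 + 42.34 + 46.14 + 48.18 + 43.58 + 43.77 + 44.76 + 45.26 + 44.46 + 44.47 + 45.83 + 44.27 + 46.71 + 45.05) / 14 = 44.9179
Moving ranges: 1.69, 3.80, 2.04, 4.60, 0.19, 0.99, 0.50, 0.80, 0.01, 1.36, 1.56, 2.44, 1.66; M̄R̄ = 21.6400 / 13 = 1.6646
UCL = X̄ + 3·M̄R̄/d₂ = 44.9179 + 3 × 1.6646 / 1.128 = 49.3450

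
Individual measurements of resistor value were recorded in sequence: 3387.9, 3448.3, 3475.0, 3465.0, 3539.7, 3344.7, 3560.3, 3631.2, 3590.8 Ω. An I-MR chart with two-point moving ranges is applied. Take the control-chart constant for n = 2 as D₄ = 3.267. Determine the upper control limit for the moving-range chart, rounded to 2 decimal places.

Moving ranges: 60.4, 26.7, 10.0, 74.7, 195.0, 215.6, 70.9, 40.4; M̄R̄ = 693.7000 / 8 = 86.7125
UCL_MR = D₄·M̄R̄ = 3.267 × 86.7125 = 283.2897

283.29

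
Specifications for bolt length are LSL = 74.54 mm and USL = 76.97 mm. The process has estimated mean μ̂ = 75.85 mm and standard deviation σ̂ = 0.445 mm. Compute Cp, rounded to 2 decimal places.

Cp = (USL − LSL) / (6σ̂) = (76.97 − 74.54) / (6 × 0.445) = 2.4300 / 2.6700 = 0.9101

0.91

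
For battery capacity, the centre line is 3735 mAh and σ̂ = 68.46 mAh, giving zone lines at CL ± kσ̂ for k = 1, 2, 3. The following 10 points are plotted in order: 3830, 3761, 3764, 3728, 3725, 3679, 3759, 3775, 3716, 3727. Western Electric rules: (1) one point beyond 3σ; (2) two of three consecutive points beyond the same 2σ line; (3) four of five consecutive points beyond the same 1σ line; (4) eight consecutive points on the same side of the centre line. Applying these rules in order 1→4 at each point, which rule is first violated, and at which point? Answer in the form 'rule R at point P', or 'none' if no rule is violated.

none

Zone of each point (C = within 1σ̂, B = 1σ̂–2σ̂, A = 2σ̂–3σ̂, * = beyond 3σ̂; sign = side of CL): 1:+B, 2:+C, 3:+C, 4:-C, 5:-C, 6:-C, 7:+C, 8:+C, 9:-C, 10:-C
No rule fires across all 10 points.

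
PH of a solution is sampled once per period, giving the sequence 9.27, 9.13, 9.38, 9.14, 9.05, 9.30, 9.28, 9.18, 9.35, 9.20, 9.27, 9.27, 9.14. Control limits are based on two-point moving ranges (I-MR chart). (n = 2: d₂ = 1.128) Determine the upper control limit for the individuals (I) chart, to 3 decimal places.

X̄ = (9.27 + 9.13 + 9.38 + 9.14 + 9.05 + 9.30 + 9.28 + 9.18 + 9.35 + 9.20 + 9.27 + 9.27 + 9.14) / 13 = 9.2277
Moving ranges: 0.14, 0.25, 0.24, 0.09, 0.25, 0.02, 0.10, 0.17, 0.15, 0.07, 0.00, 0.13; M̄R̄ = 1.6100 / 12 = 0.1342
UCL = X̄ + 3·M̄R̄/d₂ = 9.2277 + 3 × 0.1342 / 1.128 = 9.5845

9.585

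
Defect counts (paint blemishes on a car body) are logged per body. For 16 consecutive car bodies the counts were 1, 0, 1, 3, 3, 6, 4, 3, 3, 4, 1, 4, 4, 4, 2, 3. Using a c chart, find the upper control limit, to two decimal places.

c̄ = (1 + 0 + 1 + 3 + 3 + 6 + 4 + 3 + 3 + 4 + 1 + 4 + 4 + 4 + 2 + 3) / 16 = 46 / 16 = 2.8750
UCL = c̄ + 3√c̄ = 2.8750 + 3 × √2.8750 = 2.8750 + 3 × 1.6956 = 7.9617

7.96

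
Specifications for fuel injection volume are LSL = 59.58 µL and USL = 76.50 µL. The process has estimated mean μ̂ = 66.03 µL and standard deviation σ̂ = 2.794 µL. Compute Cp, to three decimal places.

Cp = (USL − LSL) / (6σ̂) = (76.50 − 59.58) / (6 × 2.794) = 16.9200 / 16.7640 = 1.0093

1.009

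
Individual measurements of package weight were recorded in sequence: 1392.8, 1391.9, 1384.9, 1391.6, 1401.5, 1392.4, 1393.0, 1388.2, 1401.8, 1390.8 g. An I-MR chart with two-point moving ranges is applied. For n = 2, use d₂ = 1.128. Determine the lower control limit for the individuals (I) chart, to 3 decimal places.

X̄ = (1392.8 + 1391.9 + 1384.9 + 1391.6 + 1401.5 + 1392.4 + 1393.0 + 1388.2 + 1401.8 + 1390.8) / 10 = 1392.8900
Moving ranges: 0.9, 7.0, 6.7, 9.9, 9.1, 0.6, 4.8, 13.6, 11.0; M̄R̄ = 63.6000 / 9 = 7.0667
LCL = X̄ − 3·M̄R̄/d₂ = 1392.8900 − 3 × 7.0667 / 1.128 = 1374.0957

1374.096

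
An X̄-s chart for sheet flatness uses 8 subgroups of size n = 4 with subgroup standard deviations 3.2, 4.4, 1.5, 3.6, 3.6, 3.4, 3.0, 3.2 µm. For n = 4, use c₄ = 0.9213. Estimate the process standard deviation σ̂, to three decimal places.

s̄ = (3.2 + 4.4 + 1.5 + 3.6 + 3.6 + 3.4 + 3.0 + 3.2) / 8 = 3.2375
σ̂ = s̄ / c₄ = 3.2375 / 0.9213 = 3.5141

3.514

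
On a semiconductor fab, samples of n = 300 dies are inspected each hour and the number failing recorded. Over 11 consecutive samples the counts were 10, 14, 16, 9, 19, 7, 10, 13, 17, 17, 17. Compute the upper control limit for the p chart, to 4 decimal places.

0.0811

p̄ = Σdᵢ / (k·n) = 149 / (11 × 300) = 0.04515
UCL = p̄ + 3·√(p̄(1−p̄)/n) = 0.04515 + 3 × √(0.04515×0.95485/300) = 0.04515 + 3 × 0.01199 = 0.08112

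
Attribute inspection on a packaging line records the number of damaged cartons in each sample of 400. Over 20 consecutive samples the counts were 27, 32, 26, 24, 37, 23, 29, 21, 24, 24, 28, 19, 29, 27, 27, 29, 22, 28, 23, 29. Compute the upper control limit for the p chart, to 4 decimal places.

p̄ = Σdᵢ / (k·n) = 528 / (20 × 400) = 0.06600
UCL = p̄ + 3·√(p̄(1−p̄)/n) = 0.06600 + 3 × √(0.06600×0.93400/400) = 0.06600 + 3 × 0.01241 = 0.10324

0.1032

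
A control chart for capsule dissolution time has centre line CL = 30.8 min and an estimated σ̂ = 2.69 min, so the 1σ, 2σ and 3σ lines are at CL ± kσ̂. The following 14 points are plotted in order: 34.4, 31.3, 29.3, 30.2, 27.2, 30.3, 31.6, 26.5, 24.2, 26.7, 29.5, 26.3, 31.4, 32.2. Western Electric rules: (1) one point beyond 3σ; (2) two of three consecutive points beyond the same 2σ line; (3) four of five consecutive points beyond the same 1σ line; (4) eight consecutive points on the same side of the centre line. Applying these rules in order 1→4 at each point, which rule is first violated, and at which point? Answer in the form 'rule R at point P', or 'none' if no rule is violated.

Zone of each point (C = within 1σ̂, B = 1σ̂–2σ̂, A = 2σ̂–3σ̂, * = beyond 3σ̂; sign = side of CL): 1:+B, 2:+C, 3:-C, 4:-C, 5:-B, 6:-C, 7:+C, 8:-B, 9:-A, 10:-B, 11:-C, 12:-B, 13:+C, 14:+C
Rule 3 (four of five consecutive points beyond the same 1σ limit) is satisfied at point 12.

rule 3 at point 12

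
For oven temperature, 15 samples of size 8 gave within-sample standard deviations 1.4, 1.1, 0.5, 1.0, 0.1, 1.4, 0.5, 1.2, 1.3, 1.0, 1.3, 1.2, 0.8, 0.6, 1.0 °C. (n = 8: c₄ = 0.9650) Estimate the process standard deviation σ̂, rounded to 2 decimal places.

s̄ = (1.4 + 1.1 + 0.5 + 1.0 + 0.1 + 1.4 + 0.5 + 1.2 + 1.3 + 1.0 + 1.3 + 1.2 + 0.8 + 0.6 + 1.0) / 15 = 0.9600
σ̂ = s̄ / c₄ = 0.9600 / 0.9650 = 0.9948

0.99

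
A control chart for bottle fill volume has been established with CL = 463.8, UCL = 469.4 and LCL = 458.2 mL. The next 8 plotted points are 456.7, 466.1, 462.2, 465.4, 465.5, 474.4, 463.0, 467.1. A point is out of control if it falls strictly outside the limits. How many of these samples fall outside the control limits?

2

Compare each point to [458.2, 469.4]: sample 1 = 456.7 < LCL; sample 6 = 474.4 > UCL.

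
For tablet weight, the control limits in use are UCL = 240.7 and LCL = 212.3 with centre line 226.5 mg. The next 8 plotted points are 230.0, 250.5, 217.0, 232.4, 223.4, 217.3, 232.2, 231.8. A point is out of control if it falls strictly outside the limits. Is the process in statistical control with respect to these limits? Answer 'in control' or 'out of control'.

Compare each point to [212.3, 240.7]: sample 2 = 250.5 > UCL.

out of control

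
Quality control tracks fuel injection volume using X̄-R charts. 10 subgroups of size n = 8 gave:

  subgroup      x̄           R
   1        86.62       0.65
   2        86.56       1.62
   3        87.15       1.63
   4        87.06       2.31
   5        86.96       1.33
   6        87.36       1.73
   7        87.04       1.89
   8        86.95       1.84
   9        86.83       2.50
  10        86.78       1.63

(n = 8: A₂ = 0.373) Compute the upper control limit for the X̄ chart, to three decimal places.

X̄̄ = (86.62 + 86.56 + 87.15 + 87.06 + 86.96 + 87.36 + 87.04 + 86.95 + 86.83 + 86.78) / 10 = 869.3100 / 10 = 86.9310
R̄ = (0.65 + 1.62 + 1.63 + 2.31 + 1.33 + 1.73 + 1.89 + 1.84 + 2.50 + 1.63) / 10 = 17.1300 / 10 = 1.7130
UCL = X̄̄ + A₂·R̄ = 86.9310 + 0.373 × 1.7130 = 87.5699

87.570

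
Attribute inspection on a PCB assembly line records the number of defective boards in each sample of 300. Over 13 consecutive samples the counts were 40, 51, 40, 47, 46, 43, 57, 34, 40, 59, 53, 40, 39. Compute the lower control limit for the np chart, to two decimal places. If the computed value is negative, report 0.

p̄ = Σdᵢ / (k·n) = 589 / (13 × 300) = 0.15103
LCL = np̄ − 3·√(np̄(1−p̄)) = 45.3077 − 3 × 6.2020 = 26.7016

26.70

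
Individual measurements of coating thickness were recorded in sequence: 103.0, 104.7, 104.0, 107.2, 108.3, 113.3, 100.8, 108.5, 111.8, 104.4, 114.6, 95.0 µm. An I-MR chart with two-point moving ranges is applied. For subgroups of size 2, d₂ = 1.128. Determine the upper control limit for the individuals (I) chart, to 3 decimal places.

123.805

X̄ = (103.0 + 104.7 + 104.0 + 107.2 + 108.3 + 113.3 + 100.8 + 108.5 + 111.8 + 104.4 + 114.6 + 95.0) / 12 = 106.3000
Moving ranges: 1.7, 0.7, 3.2, 1.1, 5.0, 12.5, 7.7, 3.3, 7.4, 10.2, 19.6; M̄R̄ = 72.4000 / 11 = 6.5818
UCL = X̄ + 3·M̄R̄/d₂ = 106.3000 + 3 × 6.5818 / 1.128 = 123.8048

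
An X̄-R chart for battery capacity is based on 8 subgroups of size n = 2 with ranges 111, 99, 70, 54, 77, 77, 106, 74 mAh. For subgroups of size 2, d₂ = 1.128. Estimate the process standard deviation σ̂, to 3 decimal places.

74.025

R̄ = (111 + 99 + 70 + 54 + 77 + 77 + 106 + 74) / 8 = 83.5000
σ̂ = R̄ / d₂ = 83.5000 / 1.128 = 74.0248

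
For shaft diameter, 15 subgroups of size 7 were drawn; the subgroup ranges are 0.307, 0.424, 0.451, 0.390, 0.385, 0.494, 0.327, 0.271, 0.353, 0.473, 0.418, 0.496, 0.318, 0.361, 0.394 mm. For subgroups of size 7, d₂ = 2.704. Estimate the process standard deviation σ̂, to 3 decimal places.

R̄ = (0.307 + 0.424 + 0.451 + 0.390 + 0.385 + 0.494 + 0.327 + 0.271 + 0.353 + 0.473 + 0.418 + 0.496 + 0.318 + 0.361 + 0.394) / 15 = 0.3908
σ̂ = R̄ / d₂ = 0.3908 / 2.704 = 0.1445

0.145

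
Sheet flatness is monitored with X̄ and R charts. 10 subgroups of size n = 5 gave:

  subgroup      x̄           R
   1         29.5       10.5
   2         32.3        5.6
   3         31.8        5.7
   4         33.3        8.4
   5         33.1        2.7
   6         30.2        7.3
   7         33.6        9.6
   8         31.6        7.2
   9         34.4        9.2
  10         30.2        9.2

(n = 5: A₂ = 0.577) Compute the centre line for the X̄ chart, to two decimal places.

32.00

X̄̄ = (29.5 + 32.3 + 31.8 + 33.3 + 33.1 + 30.2 + 33.6 + 31.6 + 34.4 + 30.2) / 10 = 320.0000 / 10 = 32.0000
CL = X̄̄ = 32.0000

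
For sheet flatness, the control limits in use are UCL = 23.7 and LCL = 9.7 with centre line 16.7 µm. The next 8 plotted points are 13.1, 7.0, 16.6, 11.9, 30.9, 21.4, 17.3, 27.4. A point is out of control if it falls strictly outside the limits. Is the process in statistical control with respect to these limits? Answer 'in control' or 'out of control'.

Compare each point to [9.7, 23.7]: sample 2 = 7.0 < LCL; sample 5 = 30.9 > UCL; sample 8 = 27.4 > UCL.

out of control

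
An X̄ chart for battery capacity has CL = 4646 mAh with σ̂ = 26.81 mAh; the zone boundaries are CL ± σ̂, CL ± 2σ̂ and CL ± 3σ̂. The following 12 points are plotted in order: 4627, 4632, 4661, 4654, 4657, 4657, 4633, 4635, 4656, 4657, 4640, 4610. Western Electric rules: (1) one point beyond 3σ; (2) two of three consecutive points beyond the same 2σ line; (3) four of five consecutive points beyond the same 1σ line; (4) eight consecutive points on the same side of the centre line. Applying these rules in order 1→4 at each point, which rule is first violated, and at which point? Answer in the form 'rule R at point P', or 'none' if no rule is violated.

none

Zone of each point (C = within 1σ̂, B = 1σ̂–2σ̂, A = 2σ̂–3σ̂, * = beyond 3σ̂; sign = side of CL): 1:-C, 2:-C, 3:+C, 4:+C, 5:+C, 6:+C, 7:-C, 8:-C, 9:+C, 10:+C, 11:-C, 12:-B
No rule fires across all 12 points.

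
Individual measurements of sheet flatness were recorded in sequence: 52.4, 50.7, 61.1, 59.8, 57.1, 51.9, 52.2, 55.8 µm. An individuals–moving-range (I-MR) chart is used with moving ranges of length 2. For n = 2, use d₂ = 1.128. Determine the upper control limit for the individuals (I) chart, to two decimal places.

64.70

X̄ = (52.4 + 50.7 + 61.1 + 59.8 + 57.1 + 51.9 + 52.2 + 55.8) / 8 = 55.1250
Moving ranges: 1.7, 10.4, 1.3, 2.7, 5.2, 0.3, 3.6; M̄R̄ = 25.2000 / 7 = 3.6000
UCL = X̄ + 3·M̄R̄/d₂ = 55.1250 + 3 × 3.6000 / 1.128 = 64.6995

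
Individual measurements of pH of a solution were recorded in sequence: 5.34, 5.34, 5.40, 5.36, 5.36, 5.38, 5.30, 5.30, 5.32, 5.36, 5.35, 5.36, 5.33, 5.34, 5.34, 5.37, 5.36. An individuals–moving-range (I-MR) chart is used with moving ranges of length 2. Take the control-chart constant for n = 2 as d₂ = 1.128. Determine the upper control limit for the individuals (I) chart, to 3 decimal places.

X̄ = (5.34 + 5.34 + 5.40 + 5.36 + 5.36 + 5.38 + 5.30 + 5.30 + 5.32 + 5.36 + 5.35 + 5.36 + 5.33 + 5.34 + 5.34 + 5.37 + 5.36) / 17 = 5.3476
Moving ranges: 0.00, 0.06, 0.04, 0.00, 0.02, 0.08, 0.00, 0.02, 0.04, 0.01, 0.01, 0.03, 0.01, 0.00, 0.03, 0.01; M̄R̄ = 0.3600 / 16 = 0.0225
UCL = X̄ + 3·M̄R̄/d₂ = 5.3476 + 3 × 0.0225 / 1.128 = 5.4075

5.407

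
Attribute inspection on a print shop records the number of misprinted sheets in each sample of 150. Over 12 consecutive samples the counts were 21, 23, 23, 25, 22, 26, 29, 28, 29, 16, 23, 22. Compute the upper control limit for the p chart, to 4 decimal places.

p̄ = Σdᵢ / (k·n) = 287 / (12 × 150) = 0.15944
UCL = p̄ + 3·√(p̄(1−p̄)/n) = 0.15944 + 3 × √(0.15944×0.84056/150) = 0.15944 + 3 × 0.02989 = 0.24912

0.2491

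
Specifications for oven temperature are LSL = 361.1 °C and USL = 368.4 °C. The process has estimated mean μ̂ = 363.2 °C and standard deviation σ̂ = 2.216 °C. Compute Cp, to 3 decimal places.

0.549

Cp = (USL − LSL) / (6σ̂) = (368.4 − 361.1) / (6 × 2.216) = 7.3000 / 13.2960 = 0.5490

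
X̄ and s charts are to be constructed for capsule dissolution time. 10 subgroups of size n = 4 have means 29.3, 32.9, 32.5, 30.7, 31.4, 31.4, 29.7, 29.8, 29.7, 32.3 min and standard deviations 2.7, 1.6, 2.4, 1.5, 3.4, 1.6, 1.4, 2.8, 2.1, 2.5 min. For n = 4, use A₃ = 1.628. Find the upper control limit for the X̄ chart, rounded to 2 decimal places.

34.55

X̄̄ = (29.3 + 32.9 + 32.5 + 30.7 + 31.4 + 31.4 + 29.7 + 29.8 + 29.7 + 32.3) / 10 = 30.9700
s̄ = (2.7 + 1.6 + 2.4 + 1.5 + 3.4 + 1.6 + 1.4 + 2.8 + 2.1 + 2.5) / 10 = 2.2000
UCL = X̄̄ + A₃·s̄ = 30.9700 + 1.628 × 2.2000 = 34.5516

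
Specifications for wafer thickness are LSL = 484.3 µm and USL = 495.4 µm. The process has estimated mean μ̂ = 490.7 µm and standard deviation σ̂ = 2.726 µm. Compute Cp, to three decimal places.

Cp = (USL − LSL) / (6σ̂) = (495.4 − 484.3) / (6 × 2.726) = 11.1000 / 16.3560 = 0.6787

0.679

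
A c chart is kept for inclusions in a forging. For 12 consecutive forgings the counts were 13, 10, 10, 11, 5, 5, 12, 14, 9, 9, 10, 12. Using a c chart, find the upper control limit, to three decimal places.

19.487

c̄ = (13 + 10 + 10 + 11 + 5 + 5 + 12 + 14 + 9 + 9 + 10 + 12) / 12 = 120 / 12 = 10.0000
UCL = c̄ + 3√c̄ = 10.0000 + 3 × √10.0000 = 10.0000 + 3 × 3.1623 = 19.4868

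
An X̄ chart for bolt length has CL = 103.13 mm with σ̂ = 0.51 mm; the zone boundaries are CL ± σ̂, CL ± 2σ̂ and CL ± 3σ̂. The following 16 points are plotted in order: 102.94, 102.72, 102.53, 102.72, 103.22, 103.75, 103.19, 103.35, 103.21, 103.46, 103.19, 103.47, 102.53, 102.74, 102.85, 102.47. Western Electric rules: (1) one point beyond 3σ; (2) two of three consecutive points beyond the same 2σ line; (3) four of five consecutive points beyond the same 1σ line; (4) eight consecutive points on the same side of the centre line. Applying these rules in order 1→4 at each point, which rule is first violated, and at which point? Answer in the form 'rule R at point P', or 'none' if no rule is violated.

rule 4 at point 12

Zone of each point (C = within 1σ̂, B = 1σ̂–2σ̂, A = 2σ̂–3σ̂, * = beyond 3σ̂; sign = side of CL): 1:-C, 2:-C, 3:-B, 4:-C, 5:+C, 6:+B, 7:+C, 8:+C, 9:+C, 10:+C, 11:+C, 12:+C, 13:-B, 14:-C, 15:-C, 16:-B
Rule 4 (eight consecutive points on the same side of the centre line) is satisfied at point 12.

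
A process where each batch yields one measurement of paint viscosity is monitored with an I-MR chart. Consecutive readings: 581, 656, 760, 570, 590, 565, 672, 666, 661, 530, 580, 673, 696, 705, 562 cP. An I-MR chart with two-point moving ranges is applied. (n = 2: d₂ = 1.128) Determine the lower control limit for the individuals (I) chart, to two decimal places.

444.77

X̄ = (581 + 656 + 760 + 570 + 590 + 565 + 672 + 666 + 661 + 530 + 580 + 673 + 696 + 705 + 562) / 15 = 631.1333
Moving ranges: 75, 104, 190, 20, 25, 107, 6, 5, 131, 50, 93, 23, 9, 143; M̄R̄ = 981.0000 / 14 = 70.0714
LCL = X̄ − 3·M̄R̄/d₂ = 631.1333 − 3 × 70.0714 / 1.128 = 444.7732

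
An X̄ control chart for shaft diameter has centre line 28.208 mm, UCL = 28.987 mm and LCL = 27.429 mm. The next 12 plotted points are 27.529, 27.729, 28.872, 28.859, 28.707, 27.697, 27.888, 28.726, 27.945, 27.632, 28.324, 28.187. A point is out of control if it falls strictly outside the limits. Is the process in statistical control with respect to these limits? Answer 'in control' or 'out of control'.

All 12 points lie within [27.429, 28.987].

in control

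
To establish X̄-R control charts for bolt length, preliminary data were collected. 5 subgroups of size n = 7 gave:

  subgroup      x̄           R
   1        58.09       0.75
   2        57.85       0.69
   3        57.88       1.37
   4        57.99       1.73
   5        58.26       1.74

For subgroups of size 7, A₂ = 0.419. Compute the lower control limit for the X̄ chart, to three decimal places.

57.488

X̄̄ = (58.09 + 57.85 + 57.88 + 57.99 + 58.26) / 5 = 290.0700 / 5 = 58.0140
R̄ = (0.75 + 0.69 + 1.37 + 1.73 + 1.74) / 5 = 6.2800 / 5 = 1.2560
LCL = X̄̄ − A₂·R̄ = 58.0140 − 0.419 × 1.2560 = 57.4877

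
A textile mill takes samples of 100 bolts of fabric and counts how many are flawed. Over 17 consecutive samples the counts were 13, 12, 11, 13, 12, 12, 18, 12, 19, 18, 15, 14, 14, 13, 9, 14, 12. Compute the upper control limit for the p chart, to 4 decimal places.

0.2387

p̄ = Σdᵢ / (k·n) = 231 / (17 × 100) = 0.13588
UCL = p̄ + 3·√(p̄(1−p̄)/n) = 0.13588 + 3 × √(0.13588×0.86412/100) = 0.13588 + 3 × 0.03427 = 0.23868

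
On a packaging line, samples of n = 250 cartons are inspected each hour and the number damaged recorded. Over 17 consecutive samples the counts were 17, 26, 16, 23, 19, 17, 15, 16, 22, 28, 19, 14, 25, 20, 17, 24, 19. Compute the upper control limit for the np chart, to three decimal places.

p̄ = Σdᵢ / (k·n) = 337 / (17 × 250) = 0.07929
UCL = np̄ + 3·√(np̄(1−p̄)) = 19.8235 + 3 × √(19.8235×0.92071) = 19.8235 + 3 × 4.2722 = 32.6401

32.640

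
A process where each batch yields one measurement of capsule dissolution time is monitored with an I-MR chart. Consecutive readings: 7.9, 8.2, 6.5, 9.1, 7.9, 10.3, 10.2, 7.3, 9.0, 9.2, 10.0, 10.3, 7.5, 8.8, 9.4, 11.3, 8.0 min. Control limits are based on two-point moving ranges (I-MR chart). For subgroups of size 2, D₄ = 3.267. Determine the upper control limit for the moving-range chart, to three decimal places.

4.921

Moving ranges: 0.3, 1.7, 2.6, 1.2, 2.4, 0.1, 2.9, 1.7, 0.2, 0.8, 0.3, 2.8, 1.3, 0.6, 1.9, 3.3; M̄R̄ = 24.1000 / 16 = 1.5062
UCL_MR = D₄·M̄R̄ = 3.267 × 1.5062 = 4.9209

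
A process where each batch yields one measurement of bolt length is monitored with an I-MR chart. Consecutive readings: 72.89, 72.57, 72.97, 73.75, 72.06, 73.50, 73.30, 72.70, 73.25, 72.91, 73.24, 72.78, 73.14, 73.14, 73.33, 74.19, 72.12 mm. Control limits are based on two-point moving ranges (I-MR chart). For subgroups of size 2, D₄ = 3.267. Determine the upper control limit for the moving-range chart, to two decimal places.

2.16

Moving ranges: 0.32, 0.40, 0.78, 1.69, 1.44, 0.20, 0.60, 0.55, 0.34, 0.33, 0.46, 0.36, 0.00, 0.19, 0.86, 2.07; M̄R̄ = 10.5900 / 16 = 0.6619
UCL_MR = D₄·M̄R̄ = 3.267 × 0.6619 = 2.1623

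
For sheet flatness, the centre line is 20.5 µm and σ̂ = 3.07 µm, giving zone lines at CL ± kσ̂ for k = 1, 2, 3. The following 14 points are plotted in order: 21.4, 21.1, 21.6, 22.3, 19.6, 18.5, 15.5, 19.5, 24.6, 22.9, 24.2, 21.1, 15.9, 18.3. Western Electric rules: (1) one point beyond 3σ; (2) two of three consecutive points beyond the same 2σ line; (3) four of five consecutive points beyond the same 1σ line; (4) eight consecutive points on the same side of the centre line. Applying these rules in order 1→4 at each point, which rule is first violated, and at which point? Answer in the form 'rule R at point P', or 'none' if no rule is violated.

Zone of each point (C = within 1σ̂, B = 1σ̂–2σ̂, A = 2σ̂–3σ̂, * = beyond 3σ̂; sign = side of CL): 1:+C, 2:+C, 3:+C, 4:+C, 5:-C, 6:-C, 7:-B, 8:-C, 9:+B, 10:+C, 11:+B, 12:+C, 13:-B, 14:-C
No rule fires across all 14 points.

none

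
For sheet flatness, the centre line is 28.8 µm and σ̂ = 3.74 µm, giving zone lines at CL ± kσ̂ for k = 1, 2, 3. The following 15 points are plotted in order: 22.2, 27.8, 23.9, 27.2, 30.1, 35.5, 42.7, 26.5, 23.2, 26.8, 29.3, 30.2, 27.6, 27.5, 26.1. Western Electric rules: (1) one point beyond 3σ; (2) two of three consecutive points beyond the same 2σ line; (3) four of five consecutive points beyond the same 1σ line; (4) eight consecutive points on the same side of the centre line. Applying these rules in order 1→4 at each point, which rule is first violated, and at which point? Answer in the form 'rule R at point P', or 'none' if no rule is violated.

rule 1 at point 7

Zone of each point (C = within 1σ̂, B = 1σ̂–2σ̂, A = 2σ̂–3σ̂, * = beyond 3σ̂; sign = side of CL): 1:-B, 2:-C, 3:-B, 4:-C, 5:+C, 6:+B, 7:+*, 8:-C, 9:-B, 10:-C, 11:+C, 12:+C, 13:-C, 14:-C, 15:-C
Rule 1 (one point beyond the 3σ limits) is satisfied at point 7.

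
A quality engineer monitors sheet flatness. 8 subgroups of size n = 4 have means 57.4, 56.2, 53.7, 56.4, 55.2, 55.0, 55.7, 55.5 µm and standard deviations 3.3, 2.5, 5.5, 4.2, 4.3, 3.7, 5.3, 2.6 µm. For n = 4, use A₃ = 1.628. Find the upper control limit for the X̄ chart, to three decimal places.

62.027

X̄̄ = (57.4 + 56.2 + 53.7 + 56.4 + 55.2 + 55.0 + 55.7 + 55.5) / 8 = 55.6375
s̄ = (3.3 + 2.5 + 5.5 + 4.2 + 4.3 + 3.7 + 5.3 + 2.6) / 8 = 3.9250
UCL = X̄̄ + A₃·s̄ = 55.6375 + 1.628 × 3.9250 = 62.0274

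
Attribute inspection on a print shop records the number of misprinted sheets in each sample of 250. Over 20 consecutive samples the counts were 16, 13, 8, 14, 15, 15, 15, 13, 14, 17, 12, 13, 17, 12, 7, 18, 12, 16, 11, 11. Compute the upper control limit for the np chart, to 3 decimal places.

24.152

p̄ = Σdᵢ / (k·n) = 269 / (20 × 250) = 0.05380
UCL = np̄ + 3·√(np̄(1−p̄)) = 13.4500 + 3 × √(13.4500×0.94620) = 13.4500 + 3 × 3.5674 = 24.1522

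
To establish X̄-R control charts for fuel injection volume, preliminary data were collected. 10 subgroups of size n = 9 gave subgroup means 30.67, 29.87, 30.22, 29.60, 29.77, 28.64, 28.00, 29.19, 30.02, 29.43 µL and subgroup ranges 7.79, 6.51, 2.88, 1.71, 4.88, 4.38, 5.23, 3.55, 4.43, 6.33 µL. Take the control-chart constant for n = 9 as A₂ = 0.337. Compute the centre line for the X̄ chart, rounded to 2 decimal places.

X̄̄ = (30.67 + 29.87 + 30.22 + 29.60 + 29.77 + 28.64 + 28.00 + 29.19 + 30.02 + 29.43) / 10 = 295.4100 / 10 = 29.5410
CL = X̄̄ = 29.5410

29.54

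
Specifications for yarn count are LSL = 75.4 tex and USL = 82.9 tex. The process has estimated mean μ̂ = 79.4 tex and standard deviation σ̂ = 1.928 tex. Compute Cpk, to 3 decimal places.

Cpu = (USL − μ̂) / (3σ̂) = (82.9 − 79.4) / (3 × 1.928) = 0.6051; Cpl = (μ̂ − LSL) / (3σ̂) = (79.4 − 75.4) / (3 × 1.928) = 0.6916; Cpk = min(Cpu, Cpl) = 0.6051

0.605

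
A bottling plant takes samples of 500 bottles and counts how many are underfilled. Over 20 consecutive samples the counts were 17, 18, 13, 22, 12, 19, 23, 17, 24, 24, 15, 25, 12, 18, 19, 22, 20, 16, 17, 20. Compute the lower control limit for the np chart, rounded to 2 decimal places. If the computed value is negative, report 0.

p̄ = Σdᵢ / (k·n) = 373 / (20 × 500) = 0.03730
LCL = np̄ − 3·√(np̄(1−p̄)) = 18.6500 − 3 × 4.2373 = 5.9382

5.94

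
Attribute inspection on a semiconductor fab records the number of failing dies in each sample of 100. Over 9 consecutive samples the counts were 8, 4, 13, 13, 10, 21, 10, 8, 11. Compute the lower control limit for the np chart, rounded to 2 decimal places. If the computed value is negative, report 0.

1.54

p̄ = Σdᵢ / (k·n) = 98 / (9 × 100) = 0.10889
LCL = np̄ − 3·√(np̄(1−p̄)) = 10.8889 − 3 × 3.1150 = 1.5439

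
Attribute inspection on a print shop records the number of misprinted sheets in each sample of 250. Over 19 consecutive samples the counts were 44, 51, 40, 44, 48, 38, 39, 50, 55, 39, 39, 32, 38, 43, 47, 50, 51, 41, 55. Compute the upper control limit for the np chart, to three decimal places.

p̄ = Σdᵢ / (k·n) = 844 / (19 × 250) = 0.17768
UCL = np̄ + 3·√(np̄(1−p̄)) = 44.4211 + 3 × √(44.4211×0.82232) = 44.4211 + 3 × 6.0439 = 62.5526

62.553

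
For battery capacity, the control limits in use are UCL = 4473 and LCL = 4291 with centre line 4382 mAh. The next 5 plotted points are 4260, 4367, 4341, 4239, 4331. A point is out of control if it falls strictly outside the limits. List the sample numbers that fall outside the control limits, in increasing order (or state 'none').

Compare each point to [4291, 4473]: sample 1 = 4260 < LCL; sample 4 = 4239 < LCL.

1, 4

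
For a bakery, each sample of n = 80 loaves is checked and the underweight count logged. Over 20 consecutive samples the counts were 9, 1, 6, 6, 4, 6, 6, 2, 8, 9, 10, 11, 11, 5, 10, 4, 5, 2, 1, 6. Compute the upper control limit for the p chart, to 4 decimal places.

0.1653

p̄ = Σdᵢ / (k·n) = 122 / (20 × 80) = 0.07625
UCL = p̄ + 3·√(p̄(1−p̄)/n) = 0.07625 + 3 × √(0.07625×0.92375/80) = 0.07625 + 3 × 0.02967 = 0.16527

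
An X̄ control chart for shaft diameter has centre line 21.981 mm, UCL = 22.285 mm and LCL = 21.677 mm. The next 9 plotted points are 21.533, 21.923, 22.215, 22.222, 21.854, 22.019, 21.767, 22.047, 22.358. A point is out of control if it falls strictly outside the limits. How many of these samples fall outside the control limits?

Compare each point to [21.677, 22.285]: sample 1 = 21.533 < LCL; sample 9 = 22.358 > UCL.

2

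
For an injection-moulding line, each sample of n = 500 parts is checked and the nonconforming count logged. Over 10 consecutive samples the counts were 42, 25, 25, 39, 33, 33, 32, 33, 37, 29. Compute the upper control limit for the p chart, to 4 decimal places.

0.0988

p̄ = Σdᵢ / (k·n) = 328 / (10 × 500) = 0.06560
UCL = p̄ + 3·√(p̄(1−p̄)/n) = 0.06560 + 3 × √(0.06560×0.93440/500) = 0.06560 + 3 × 0.01107 = 0.09882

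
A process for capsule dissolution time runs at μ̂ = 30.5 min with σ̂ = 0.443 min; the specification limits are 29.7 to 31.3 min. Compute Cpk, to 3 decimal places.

Cpu = (USL − μ̂) / (3σ̂) = (31.3 − 30.5) / (3 × 0.443) = 0.6020; Cpl = (μ̂ − LSL) / (3σ̂) = (30.5 − 29.7) / (3 × 0.443) = 0.6020; Cpk = min(Cpu, Cpl) = 0.6020

0.602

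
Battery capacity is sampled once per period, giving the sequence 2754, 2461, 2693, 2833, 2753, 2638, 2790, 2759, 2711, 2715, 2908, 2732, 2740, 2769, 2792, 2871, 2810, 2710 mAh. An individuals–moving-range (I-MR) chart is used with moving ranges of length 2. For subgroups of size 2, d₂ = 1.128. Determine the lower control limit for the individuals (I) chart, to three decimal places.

2470.641

X̄ = (2754 + 2461 + 2693 + 2833 + 2753 + 2638 + 2790 + 2759 + 2711 + 2715 + 2908 + 2732 + 2740 + 2769 + 2792 + 2871 + 2810 + 2710) / 18 = 2746.6111
Moving ranges: 293, 232, 140, 80, 115, 152, 31, 48, 4, 193, 176, 8, 29, 23, 79, 61, 100; M̄R̄ = 1764.0000 / 17 = 103.7647
LCL = X̄ − 3·M̄R̄/d₂ = 2746.6111 − 3 × 103.7647 / 1.128 = 2470.6411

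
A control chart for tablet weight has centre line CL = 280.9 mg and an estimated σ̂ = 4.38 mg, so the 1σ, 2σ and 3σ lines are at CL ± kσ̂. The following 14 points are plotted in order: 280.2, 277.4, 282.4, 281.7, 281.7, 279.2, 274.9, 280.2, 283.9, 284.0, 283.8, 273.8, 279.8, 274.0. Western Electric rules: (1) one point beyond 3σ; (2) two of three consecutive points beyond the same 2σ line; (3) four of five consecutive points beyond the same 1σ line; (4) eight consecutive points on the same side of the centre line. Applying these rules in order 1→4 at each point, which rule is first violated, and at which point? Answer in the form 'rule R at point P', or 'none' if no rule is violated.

none

Zone of each point (C = within 1σ̂, B = 1σ̂–2σ̂, A = 2σ̂–3σ̂, * = beyond 3σ̂; sign = side of CL): 1:-C, 2:-C, 3:+C, 4:+C, 5:+C, 6:-C, 7:-B, 8:-C, 9:+C, 10:+C, 11:+C, 12:-B, 13:-C, 14:-B
No rule fires across all 14 points.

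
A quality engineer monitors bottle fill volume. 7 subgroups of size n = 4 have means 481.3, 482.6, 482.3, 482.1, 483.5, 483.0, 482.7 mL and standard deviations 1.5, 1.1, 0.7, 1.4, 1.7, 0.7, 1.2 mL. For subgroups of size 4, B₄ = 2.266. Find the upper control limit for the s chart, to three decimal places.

2.687

s̄ = (1.5 + 1.1 + 0.7 + 1.4 + 1.7 + 0.7 + 1.2) / 7 = 1.1857
UCL_s = B₄·s̄ = 2.266 × 1.1857 = 2.6868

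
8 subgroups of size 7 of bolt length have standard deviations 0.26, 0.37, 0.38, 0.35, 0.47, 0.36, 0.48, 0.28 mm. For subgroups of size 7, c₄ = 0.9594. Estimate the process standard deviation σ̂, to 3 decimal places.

0.384

s̄ = (0.26 + 0.37 + 0.38 + 0.35 + 0.47 + 0.36 + 0.48 + 0.28) / 8 = 0.3688
σ̂ = s̄ / c₄ = 0.3688 / 0.9594 = 0.3844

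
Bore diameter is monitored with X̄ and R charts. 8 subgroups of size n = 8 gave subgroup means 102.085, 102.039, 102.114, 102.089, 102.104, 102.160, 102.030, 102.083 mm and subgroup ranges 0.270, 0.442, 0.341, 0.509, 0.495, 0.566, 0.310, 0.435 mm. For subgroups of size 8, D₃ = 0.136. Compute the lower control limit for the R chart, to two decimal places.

0.06

R̄ = (0.270 + 0.442 + 0.341 + 0.509 + 0.495 + 0.566 + 0.310 + 0.435) / 8 = 3.3680 / 8 = 0.4210
LCL_R = D₃·R̄ = 0.136 × 0.4210 = 0.0573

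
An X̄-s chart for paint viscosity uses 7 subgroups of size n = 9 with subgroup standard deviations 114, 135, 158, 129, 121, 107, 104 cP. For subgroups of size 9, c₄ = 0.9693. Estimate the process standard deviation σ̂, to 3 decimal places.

127.927

s̄ = (114 + 135 + 158 + 129 + 121 + 107 + 104) / 7 = 124.0000
σ̂ = s̄ / c₄ = 124.0000 / 0.9693 = 127.9274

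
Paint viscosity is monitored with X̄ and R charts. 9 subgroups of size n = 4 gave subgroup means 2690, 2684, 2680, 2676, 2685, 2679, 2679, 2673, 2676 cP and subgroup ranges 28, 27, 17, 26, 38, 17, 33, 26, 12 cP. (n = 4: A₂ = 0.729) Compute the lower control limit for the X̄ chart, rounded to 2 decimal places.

2662.08

X̄̄ = (2690 + 2684 + 2680 + 2676 + 2685 + 2679 + 2679 + 2673 + 2676) / 9 = 24122.0000 / 9 = 2680.2222
R̄ = (28 + 27 + 17 + 26 + 38 + 17 + 33 + 26 + 12) / 9 = 224.0000 / 9 = 24.8889
LCL = X̄̄ − A₂·R̄ = 2680.2222 − 0.729 × 24.8889 = 2662.0782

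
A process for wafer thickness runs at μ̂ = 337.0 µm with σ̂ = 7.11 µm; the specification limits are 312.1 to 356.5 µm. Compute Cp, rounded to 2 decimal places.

Cp = (USL − LSL) / (6σ̂) = (356.5 − 312.1) / (6 × 7.11) = 44.4000 / 42.6600 = 1.0408

1.04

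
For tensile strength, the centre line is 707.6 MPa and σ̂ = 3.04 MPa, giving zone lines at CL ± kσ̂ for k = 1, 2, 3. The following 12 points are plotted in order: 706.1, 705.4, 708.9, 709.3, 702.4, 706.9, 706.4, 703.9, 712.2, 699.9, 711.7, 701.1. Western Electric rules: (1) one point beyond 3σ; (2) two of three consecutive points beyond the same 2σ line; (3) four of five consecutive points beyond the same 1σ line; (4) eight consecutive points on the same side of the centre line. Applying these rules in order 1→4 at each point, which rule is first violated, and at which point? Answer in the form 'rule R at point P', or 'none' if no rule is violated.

Zone of each point (C = within 1σ̂, B = 1σ̂–2σ̂, A = 2σ̂–3σ̂, * = beyond 3σ̂; sign = side of CL): 1:-C, 2:-C, 3:+C, 4:+C, 5:-B, 6:-C, 7:-C, 8:-B, 9:+B, 10:-A, 11:+B, 12:-A
Rule 2 (two of three consecutive points beyond the same 2σ limit) is satisfied at point 12.

rule 2 at point 12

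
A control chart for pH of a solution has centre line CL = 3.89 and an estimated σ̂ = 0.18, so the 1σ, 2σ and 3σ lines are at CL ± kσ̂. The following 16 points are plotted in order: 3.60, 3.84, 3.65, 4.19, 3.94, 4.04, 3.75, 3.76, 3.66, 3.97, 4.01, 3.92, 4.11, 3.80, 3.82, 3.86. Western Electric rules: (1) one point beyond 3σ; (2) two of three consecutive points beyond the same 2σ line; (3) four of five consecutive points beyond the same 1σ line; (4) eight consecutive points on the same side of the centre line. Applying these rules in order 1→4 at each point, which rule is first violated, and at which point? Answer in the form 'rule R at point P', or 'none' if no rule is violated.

none

Zone of each point (C = within 1σ̂, B = 1σ̂–2σ̂, A = 2σ̂–3σ̂, * = beyond 3σ̂; sign = side of CL): 1:-B, 2:-C, 3:-B, 4:+B, 5:+C, 6:+C, 7:-C, 8:-C, 9:-B, 10:+C, 11:+C, 12:+C, 13:+B, 14:-C, 15:-C, 16:-C
No rule fires across all 16 points.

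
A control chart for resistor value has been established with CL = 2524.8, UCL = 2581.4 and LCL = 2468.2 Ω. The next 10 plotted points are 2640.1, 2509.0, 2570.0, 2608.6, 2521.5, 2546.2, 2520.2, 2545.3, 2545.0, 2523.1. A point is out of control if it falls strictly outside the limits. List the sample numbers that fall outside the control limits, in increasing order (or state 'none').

Compare each point to [2468.2, 2581.4]: sample 1 = 2640.1 > UCL; sample 4 = 2608.6 > UCL.

1, 4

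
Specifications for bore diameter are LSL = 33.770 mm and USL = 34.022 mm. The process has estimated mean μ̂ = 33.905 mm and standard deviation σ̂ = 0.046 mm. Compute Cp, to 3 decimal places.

Cp = (USL − LSL) / (6σ̂) = (34.022 − 33.770) / (6 × 0.046) = 0.2520 / 0.2760 = 0.9130

0.913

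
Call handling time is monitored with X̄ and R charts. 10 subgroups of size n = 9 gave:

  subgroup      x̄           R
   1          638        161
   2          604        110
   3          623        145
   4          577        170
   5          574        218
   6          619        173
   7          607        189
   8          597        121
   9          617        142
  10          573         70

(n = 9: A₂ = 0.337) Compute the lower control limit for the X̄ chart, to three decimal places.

X̄̄ = (638 + 604 + 623 + 577 + 574 + 619 + 607 + 597 + 617 + 573) / 10 = 6029.0000 / 10 = 602.9000
R̄ = (161 + 110 + 145 + 170 + 218 + 173 + 189 + 121 + 142 + 70) / 10 = 1499.0000 / 10 = 149.9000
LCL = X̄̄ − A₂·R̄ = 602.9000 − 0.337 × 149.9000 = 552.3837

552.384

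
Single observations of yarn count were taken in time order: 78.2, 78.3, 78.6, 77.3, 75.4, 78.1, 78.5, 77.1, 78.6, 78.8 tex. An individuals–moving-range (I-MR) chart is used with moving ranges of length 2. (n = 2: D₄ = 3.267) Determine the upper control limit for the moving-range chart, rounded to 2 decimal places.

Moving ranges: 0.1, 0.3, 1.3, 1.9, 2.7, 0.4, 1.4, 1.5, 0.2; M̄R̄ = 9.8000 / 9 = 1.0889
UCL_MR = D₄·M̄R̄ = 3.267 × 1.0889 = 3.5574

3.56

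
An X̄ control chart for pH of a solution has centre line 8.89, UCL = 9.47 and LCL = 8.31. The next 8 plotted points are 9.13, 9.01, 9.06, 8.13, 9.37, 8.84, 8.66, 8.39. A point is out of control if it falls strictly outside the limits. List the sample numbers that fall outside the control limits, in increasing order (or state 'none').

Compare each point to [8.31, 9.47]: sample 4 = 8.13 < LCL.

4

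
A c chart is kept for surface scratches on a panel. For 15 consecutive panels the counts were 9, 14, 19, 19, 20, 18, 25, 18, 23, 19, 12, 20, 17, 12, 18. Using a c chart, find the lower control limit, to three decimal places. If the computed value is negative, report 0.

4.971

c̄ = (9 + 14 + 19 + 19 + 20 + 18 + 25 + 18 + 23 + 19 + 12 + 20 + 17 + 12 + 18) / 15 = 263 / 15 = 17.5333
LCL = c̄ − 3√c̄ = 17.5333 − 3 × 4.1873 = 4.9715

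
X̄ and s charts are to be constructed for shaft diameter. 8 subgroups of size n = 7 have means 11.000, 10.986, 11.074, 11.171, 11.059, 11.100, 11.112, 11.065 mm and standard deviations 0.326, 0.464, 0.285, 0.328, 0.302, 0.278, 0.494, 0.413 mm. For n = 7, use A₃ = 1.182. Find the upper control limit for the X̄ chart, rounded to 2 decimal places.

11.50

X̄̄ = (11.000 + 10.986 + 11.074 + 11.171 + 11.059 + 11.100 + 11.112 + 11.065) / 8 = 11.0709
s̄ = (0.326 + 0.464 + 0.285 + 0.328 + 0.302 + 0.278 + 0.494 + 0.413) / 8 = 0.3613
UCL = X̄̄ + A₃·s̄ = 11.0709 + 1.182 × 0.3613 = 11.4979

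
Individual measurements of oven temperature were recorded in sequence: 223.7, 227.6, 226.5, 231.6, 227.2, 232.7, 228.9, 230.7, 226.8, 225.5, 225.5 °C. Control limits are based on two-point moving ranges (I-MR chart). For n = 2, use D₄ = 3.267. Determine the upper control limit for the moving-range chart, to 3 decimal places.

Moving ranges: 3.9, 1.1, 5.1, 4.4, 5.5, 3.8, 1.8, 3.9, 1.3, 0.0; M̄R̄ = 30.8000 / 10 = 3.0800
UCL_MR = D₄·M̄R̄ = 3.267 × 3.0800 = 10.0624

10.062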